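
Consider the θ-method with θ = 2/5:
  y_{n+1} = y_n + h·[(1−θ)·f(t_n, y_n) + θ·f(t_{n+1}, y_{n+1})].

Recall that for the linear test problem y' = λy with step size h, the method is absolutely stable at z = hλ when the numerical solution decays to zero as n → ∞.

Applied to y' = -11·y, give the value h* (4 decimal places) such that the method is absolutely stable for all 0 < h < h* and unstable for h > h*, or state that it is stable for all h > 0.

With y'=λy (z=hλ):
  y_{n+1} = y_n + z·[3/5·y_n + 2/5·y_{n+1}] ⇒ (1 − 2/5z)y_{n+1} = (1 + 3/5z)y_n
  so R(z) = (1 + 3/5z)/(1 − 2/5z).

Boundary: |R(x)|=1, x<0.
x=-0.46: |R|=0.6115
R=−1: 1+3/5x = −1+2/5x ⇒ -1/5x=2 ⇒ x=2/(-1/5)=-10.0000
Confirm numerically:
  x=-8.534: |R|=0.93357 <1
  x=-7.289: |R|=0.86153 <1
  x=-7.062: |R|=0.84637 <1
  x=-4.553: |R|=0.61385 <1
  x=-10.424: |R|=1.01640 >1
  x=-10.416: |R|=1.01610 >1
  x=-10.043: |R|=1.00171 >1
Interval (-10.0000, 0).

(-10.0000,0); λ=-11 ⇒ h* = (10)/11 = 0.9091.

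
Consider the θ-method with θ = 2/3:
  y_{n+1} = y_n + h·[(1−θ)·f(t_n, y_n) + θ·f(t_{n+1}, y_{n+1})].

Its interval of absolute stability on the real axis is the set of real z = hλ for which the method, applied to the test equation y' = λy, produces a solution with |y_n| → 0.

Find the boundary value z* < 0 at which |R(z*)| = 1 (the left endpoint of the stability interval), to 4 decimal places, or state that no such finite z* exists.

On y'=λy, z=hλ:
  y_{n+1} = y_n + z·[1/3·y_n + 2/3·y_{n+1}] ⇒ (1 − 2/3z)y_{n+1} = (1 + 1/3z)y_n
  so R(z) = (1 + 1/3z)/(1 − 2/3z).

Find x<0 with |R(x)|<1.
x=-0.51: |R|=0.6194
x=-2: |R|=0.1429
x=-10: |R|=0.3043
x=-100: |R|=0.4778
θ=2/3≥1/2 ⇒ |1+1/3x|<|1−2/3x| ∀x<0 ⇒ stable on all of ℝ⁻.

interval (−∞, 0).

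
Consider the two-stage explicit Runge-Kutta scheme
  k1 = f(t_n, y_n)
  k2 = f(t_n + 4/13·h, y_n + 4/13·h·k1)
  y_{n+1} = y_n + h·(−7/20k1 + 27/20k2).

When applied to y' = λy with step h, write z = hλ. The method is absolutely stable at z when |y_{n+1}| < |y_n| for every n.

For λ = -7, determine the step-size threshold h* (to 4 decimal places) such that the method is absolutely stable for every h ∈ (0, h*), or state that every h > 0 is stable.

(-2.4074,0); λ=-7 ⇒ h* = (65/27)/7 = 0.3439.

Set f=λy, z=hλ:
  k1=λy_n ⇒ h·k1=z·y_n;  k2=λ(1+4/13z)y_n ⇒ h·k2=z(1+4/13z)y_n
  y_{n+1}/y_n = 1 − 7/20z + 27/20z(1+4/13z) = 1 + z + 27/65z²
  R(z) = 1 + z + 27/65z².

Boundary: |R(x)|=1, x<0.
x=-1.17: |R|=0.3986
R=1: x+27/65x²=0 ⇒ x=−65/27=-2.4074; min R=1−1/(4·27/65)=0.3981>−1
Confirm numerically:
  x=-1.905: |R|=0.60244 <1
  x=-1.289: |R|=0.40117 <1
  x=-1.090: |R|=0.40352 <1
  x=-2.608: |R|=1.21731 >1
  x=-2.565: |R|=1.16791 >1
  x=-2.521: |R|=1.11895 >1
So |R|<1 on (-2.4074, 0).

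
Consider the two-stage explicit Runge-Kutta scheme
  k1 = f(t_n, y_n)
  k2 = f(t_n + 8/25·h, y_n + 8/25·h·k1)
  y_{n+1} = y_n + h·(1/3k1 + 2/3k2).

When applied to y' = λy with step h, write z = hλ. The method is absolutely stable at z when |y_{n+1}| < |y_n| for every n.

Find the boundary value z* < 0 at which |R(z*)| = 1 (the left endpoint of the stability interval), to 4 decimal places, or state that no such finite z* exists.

left endpoint -4.6875.

With y'=λy (z=hλ):
  k1=λy_n ⇒ h·k1=z·y_n;  k2=λ(1+8/25z)y_n ⇒ h·k2=z(1+8/25z)y_n
  y_{n+1}/y_n = 1 + 1/3z + 2/3z(1+8/25z) = 1 + z + 16/75z²
  Hence R(z) = 1 + z + 16/75z².

Solve |R(x)|<1 on ℝ⁻.
x=-1.61: |R|=0.0570
R=1: x+16/75x²=0 ⇒ x=−75/16=-4.6875; min R=1−1/(4·16/75)=-0.1719>−1
Confirm numerically:
  x=-2.979: |R|=0.08579 <1
  x=-2.791: |R|=0.12920 <1
  x=-2.444: |R|=0.16973 <1
  x=-5.150: |R|=1.50813 >1
  x=-4.786: |R|=1.10057 >1
Interval (-4.6875, 0).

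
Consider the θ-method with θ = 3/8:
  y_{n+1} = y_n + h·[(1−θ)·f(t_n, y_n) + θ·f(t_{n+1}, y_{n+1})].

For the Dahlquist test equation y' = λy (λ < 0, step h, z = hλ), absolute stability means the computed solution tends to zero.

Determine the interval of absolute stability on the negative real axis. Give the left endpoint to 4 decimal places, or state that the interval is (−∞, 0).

On y'=λy, z=hλ:
  y_{n+1} = y_n + z·[5/8·y_n + 3/8·y_{n+1}] ⇒ (1 − 3/8z)y_{n+1} = (1 + 5/8z)y_n
  Hence R(z) = (1 + 5/8z)/(1 − 3/8z).

Solve |R(x)|<1 on ℝ⁻.
x=-0.77: |R|=0.4025
R=−1: 1+5/8x = −1+3/8x ⇒ -1/4x=2 ⇒ x=2/(-1/4)=-8.0000
Confirm numerically:
  x=-5.700: |R|=0.81673 <1
  x=-4.871: |R|=0.72326 <1
  x=-4.791: |R|=0.71314 <1
  x=-8.541: |R|=1.03218 >1
  x=-8.323: |R|=1.01959 >1
  x=-8.316: |R|=1.01918 >1
Stable set (-8.0000, 0).

z∈(-8.0000,0).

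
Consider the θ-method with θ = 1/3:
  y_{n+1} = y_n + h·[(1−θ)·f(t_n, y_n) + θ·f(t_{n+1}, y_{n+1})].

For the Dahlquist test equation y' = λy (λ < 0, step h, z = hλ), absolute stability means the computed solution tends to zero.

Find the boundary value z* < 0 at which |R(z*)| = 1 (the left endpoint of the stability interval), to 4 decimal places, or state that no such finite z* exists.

With y'=λy (z=hλ):
  y_{n+1} = y_n + z·[2/3·y_n + 1/3·y_{n+1}] ⇒ (1 − 1/3z)y_{n+1} = (1 + 2/3z)y_n
  Hence R(z) = (1 + 2/3z)/(1 − 1/3z).

Solve |R(x)|<1 on ℝ⁻.
x=-1.47: |R|=0.0134
R=−1: 1+2/3x = −1+1/3x ⇒ -1/3x=2 ⇒ x=2/(-1/3)=-6.0000
Confirm numerically:
  x=-4.543: |R|=0.80684 <1
  x=-4.321: |R|=0.77066 <1
  x=-4.166: |R|=0.74407 <1
  x=-6.295: |R|=1.03174 >1
  x=-6.040: |R|=1.00442 >1
Stable set (-6.0000, 0).

left endpoint -6.0000.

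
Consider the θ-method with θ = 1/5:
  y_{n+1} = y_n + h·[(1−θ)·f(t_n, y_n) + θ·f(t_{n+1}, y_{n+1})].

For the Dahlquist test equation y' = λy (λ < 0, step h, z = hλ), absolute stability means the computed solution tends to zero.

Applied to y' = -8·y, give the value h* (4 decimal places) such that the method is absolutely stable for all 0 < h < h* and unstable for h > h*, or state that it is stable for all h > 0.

Set f=λy, z=hλ:
  y_{n+1} = y_n + z·[4/5·y_n + 1/5·y_{n+1}] ⇒ (1 − 1/5z)y_{n+1} = (1 + 4/5z)y_n
  so R(z) = (1 + 4/5z)/(1 − 1/5z).

Need |R(x)|<1, x<0.
x=-0.48: |R|=0.5620
R=−1: 1+4/5x = −1+1/5x ⇒ -3/5x=2 ⇒ x=2/(-3/5)=-3.3333
Confirm numerically:
  x=-3.159: |R|=0.93590 <1
  x=-2.727: |R|=0.76459 <1
  x=-2.714: |R|=0.75914 <1
  x=-3.846: |R|=1.17386 >1
  x=-3.783: |R|=1.15359 >1
  x=-3.430: |R|=1.03440 >1
Interval (-3.3333, 0).

(-3.3333,0); λ=-8 ⇒ h* = (10/3)/8 = 0.4167.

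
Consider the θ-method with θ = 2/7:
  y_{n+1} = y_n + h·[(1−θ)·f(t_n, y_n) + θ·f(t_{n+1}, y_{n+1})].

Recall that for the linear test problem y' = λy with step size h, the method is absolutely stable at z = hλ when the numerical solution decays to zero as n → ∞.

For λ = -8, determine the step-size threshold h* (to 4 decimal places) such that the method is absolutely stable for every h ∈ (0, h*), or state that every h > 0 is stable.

Set f=λy, z=hλ:
  y_{n+1} = y_n + z·[5/7·y_n + 2/7·y_{n+1}] ⇒ (1 − 2/7z)y_{n+1} = (1 + 5/7z)y_n
  so R(z) = (1 + 5/7z)/(1 − 2/7z).

Boundary: |R(x)|=1, x<0.
x=-0.92: |R|=0.2715
R=−1: 1+5/7x = −1+2/7x ⇒ -3/7x=2 ⇒ x=2/(-3/7)=-4.6667
Confirm numerically:
  x=-4.283: |R|=0.92606 <1
  x=-4.085: |R|=0.88497 <1
  x=-2.603: |R|=0.49279 <1
  x=-5.113: |R|=1.07773 >1
  x=-4.791: |R|=1.02249 >1
Interval (-4.6667, 0).

(-4.6667,0); λ=-8 ⇒ h* = (14/3)/8 = 0.5833.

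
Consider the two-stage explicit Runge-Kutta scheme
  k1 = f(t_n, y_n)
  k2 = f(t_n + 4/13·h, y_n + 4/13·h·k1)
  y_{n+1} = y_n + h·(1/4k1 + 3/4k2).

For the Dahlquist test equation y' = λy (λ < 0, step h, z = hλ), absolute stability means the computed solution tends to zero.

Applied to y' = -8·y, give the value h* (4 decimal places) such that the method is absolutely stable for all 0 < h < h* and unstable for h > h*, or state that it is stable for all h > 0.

(-4.3333,0); λ=-8 ⇒ h* = (13/3)/8 = 0.5417.

With y'=λy (z=hλ):
  k1=λy_n ⇒ h·k1=z·y_n;  k2=λ(1+4/13z)y_n ⇒ h·k2=z(1+4/13z)y_n
  y_{n+1}/y_n = 1 + 1/4z + 3/4z(1+4/13z) = 1 + z + 3/13z²
  so R(z) = 1 + z + 3/13z².

Solve |R(x)|<1 on ℝ⁻.
x=-1.53: |R|=0.0102
R=1: x+3/13x²=0 ⇒ x=−13/3=-4.3333; min R=1−1/(4·3/13)=-0.0833>−1
Confirm numerically:
  x=-2.927: |R|=0.05008 <1
  x=-2.778: |R|=0.00291 <1
  x=-2.447: |R|=0.06520 <1
  x=-2.247: |R|=0.08184 <1
  x=-4.499: |R|=1.17200 >1
  x=-4.419: |R|=1.08736 >1
Interval (-4.3333, 0).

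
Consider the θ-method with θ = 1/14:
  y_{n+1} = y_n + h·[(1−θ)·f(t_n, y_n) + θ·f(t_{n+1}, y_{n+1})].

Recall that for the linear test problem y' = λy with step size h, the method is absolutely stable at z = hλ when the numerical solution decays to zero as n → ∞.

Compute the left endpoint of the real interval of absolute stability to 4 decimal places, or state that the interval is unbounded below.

Set f=λy, z=hλ:
  y_{n+1} = y_n + z·[13/14·y_n + 1/14·y_{n+1}] ⇒ (1 − 1/14z)y_{n+1} = (1 + 13/14z)y_n
  Hence R(z) = (1 + 13/14z)/(1 − 1/14z).

Boundary: |R(x)|=1, x<0.
x=-1.75: |R|=0.5556
R=−1: 1+13/14x = −1+1/14x ⇒ -6/7x=2 ⇒ x=2/(-6/7)=-2.3333
Confirm numerically:
  x=-2.084: |R|=0.81398 <1
  x=-1.120: |R|=0.03704 <1
  x=-1.080: |R|=0.00265 <1
  x=-0.948: |R|=0.11212 <1
  x=-2.663: |R|=1.23741 >1
  x=-2.636: |R|=1.21832 >1
  x=-2.395: |R|=1.04514 >1
So |R|<1 on (-2.3333, 0).

z* = -2.3333.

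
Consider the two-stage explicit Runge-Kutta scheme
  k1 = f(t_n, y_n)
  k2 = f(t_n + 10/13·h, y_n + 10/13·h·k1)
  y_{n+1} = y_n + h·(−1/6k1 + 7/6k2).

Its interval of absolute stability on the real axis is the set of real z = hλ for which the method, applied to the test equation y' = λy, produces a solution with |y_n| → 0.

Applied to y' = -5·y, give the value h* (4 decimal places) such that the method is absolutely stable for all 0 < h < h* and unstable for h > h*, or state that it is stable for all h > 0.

(-1.1143,0); λ=-5 ⇒ h* = (39/35)/5 = 0.2229.

Test eqn y'=λy, z=hλ:
  k1=λy_n ⇒ h·k1=z·y_n;  k2=λ(1+10/13z)y_n ⇒ h·k2=z(1+10/13z)y_n
  y_{n+1}/y_n = 1 − 1/6z + 7/6z(1+10/13z) = 1 + z + 35/39z²
  ⇒ R(z) = 1 + z + 35/39z².

Boundary: |R(x)|=1, x<0.
x=-0.59: |R|=0.7224
R=1: x+35/39x²=0 ⇒ x=−39/35=-1.1143; min R=1−1/(4·35/39)=0.7214>−1
Confirm numerically:
  x=-0.910: |R|=0.83317 <1
  x=-0.888: |R|=0.81967 <1
  x=-0.564: |R|=0.72147 <1
  x=-0.522: |R|=0.72254 <1
  x=-1.512: |R|=1.53967 >1
  x=-1.219: |R|=1.11455 >1
  x=-1.215: |R|=1.10982 >1
Stable set (-1.1143, 0).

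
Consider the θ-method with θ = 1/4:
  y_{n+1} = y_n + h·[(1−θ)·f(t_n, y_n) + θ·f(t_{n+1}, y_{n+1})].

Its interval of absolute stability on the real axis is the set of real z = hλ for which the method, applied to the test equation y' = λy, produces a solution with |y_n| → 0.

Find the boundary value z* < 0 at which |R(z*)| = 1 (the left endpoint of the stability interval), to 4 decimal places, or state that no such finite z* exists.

z* = -4.0000.

Test eqn y'=λy, z=hλ:
  y_{n+1} = y_n + z·[3/4·y_n + 1/4·y_{n+1}] ⇒ (1 − 1/4z)y_{n+1} = (1 + 3/4z)y_n
  Hence R(z) = (1 + 3/4z)/(1 − 1/4z).

Find x<0 with |R(x)|<1.
x=-1.02: |R|=0.1873
R=−1: 1+3/4x = −1+1/4x ⇒ -1/2x=2 ⇒ x=2/(-1/2)=-4.0000
Confirm numerically:
  x=-3.542: |R|=0.87855 <1
  x=-3.147: |R|=0.76130 <1
  x=-2.416: |R|=0.50623 <1
  x=-2.290: |R|=0.45628 <1
  x=-4.388: |R|=1.09251 >1
  x=-4.156: |R|=1.03825 >1
  x=-4.071: |R|=1.01759 >1
So |R|<1 on (-4.0000, 0).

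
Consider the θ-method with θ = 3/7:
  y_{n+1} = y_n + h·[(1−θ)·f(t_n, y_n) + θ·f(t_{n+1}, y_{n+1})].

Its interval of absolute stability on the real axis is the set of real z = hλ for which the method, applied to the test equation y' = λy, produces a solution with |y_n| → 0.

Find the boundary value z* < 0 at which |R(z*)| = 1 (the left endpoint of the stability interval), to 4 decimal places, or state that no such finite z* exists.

left endpoint -14.0000.

With y'=λy (z=hλ):
  y_{n+1} = y_n + z·[4/7·y_n + 3/7·y_{n+1}] ⇒ (1 − 3/7z)y_{n+1} = (1 + 4/7z)y_n
  Hence R(z) = (1 + 4/7z)/(1 − 3/7z).

Find x<0 with |R(x)|<1.
x=-1.32: |R|=0.1569
R=−1: 1+4/7x = −1+3/7x ⇒ -1/7x=2 ⇒ x=2/(-1/7)=-14.0000
Confirm numerically:
  x=-13.732: |R|=0.99444 <1
  x=-11.540: |R|=0.94089 <1
  x=-9.564: |R|=0.87571 <1
  x=-14.391: |R|=1.00779 >1
  x=-14.189: |R|=1.00381 >1
Stable set (-14.0000, 0).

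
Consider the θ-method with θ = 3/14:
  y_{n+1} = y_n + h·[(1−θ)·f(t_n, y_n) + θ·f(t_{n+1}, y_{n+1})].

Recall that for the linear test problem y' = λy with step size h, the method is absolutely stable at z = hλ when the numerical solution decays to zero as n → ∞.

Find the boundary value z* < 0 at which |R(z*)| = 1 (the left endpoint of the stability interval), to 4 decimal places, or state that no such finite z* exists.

Test eqn y'=λy, z=hλ:
  y_{n+1} = y_n + z·[11/14·y_n + 3/14·y_{n+1}] ⇒ (1 − 3/14z)y_{n+1} = (1 + 11/14z)y_n
  ⇒ R(z) = (1 + 11/14z)/(1 − 3/14z).

Need |R(x)|<1, x<0.
x=-1.45: |R|=0.1063
R=−1: 1+11/14x = −1+3/14x ⇒ -4/7x=2 ⇒ x=2/(-4/7)=-3.5000
Confirm numerically:
  x=-2.420: |R|=0.59360 <1
  x=-2.410: |R|=0.58926 <1
  x=-1.811: |R|=0.30469 <1
  x=-3.917: |R|=1.12955 >1
  x=-3.865: |R|=1.11408 >1
  x=-3.578: |R|=1.02523 >1
Stable set (-3.5000, 0).

left endpoint -3.5000.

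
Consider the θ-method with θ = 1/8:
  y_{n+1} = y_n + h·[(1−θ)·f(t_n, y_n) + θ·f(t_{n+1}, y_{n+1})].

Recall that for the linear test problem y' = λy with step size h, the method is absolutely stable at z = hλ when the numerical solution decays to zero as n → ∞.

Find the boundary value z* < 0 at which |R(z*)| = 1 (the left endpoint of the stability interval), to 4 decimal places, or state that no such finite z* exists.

z* = -2.6667.

Test eqn y'=λy, z=hλ:
  y_{n+1} = y_n + z·[7/8·y_n + 1/8·y_{n+1}] ⇒ (1 − 1/8z)y_{n+1} = (1 + 7/8z)y_n
  R(z) = (1 + 7/8z)/(1 − 1/8z).

Solve |R(x)|<1 on ℝ⁻.
x=-0.33: |R|=0.6831
R=−1: 1+7/8x = −1+1/8x ⇒ -3/4x=2 ⇒ x=2/(-3/4)=-2.6667
Confirm numerically:
  x=-2.608: |R|=0.96682 <1
  x=-2.568: |R|=0.94398 <1
  x=-1.979: |R|=0.58653 <1
  x=-3.182: |R|=1.27652 >1
  x=-2.974: |R|=1.16803 >1
  x=-2.954: |R|=1.15739 >1
So |R|<1 on (-2.6667, 0).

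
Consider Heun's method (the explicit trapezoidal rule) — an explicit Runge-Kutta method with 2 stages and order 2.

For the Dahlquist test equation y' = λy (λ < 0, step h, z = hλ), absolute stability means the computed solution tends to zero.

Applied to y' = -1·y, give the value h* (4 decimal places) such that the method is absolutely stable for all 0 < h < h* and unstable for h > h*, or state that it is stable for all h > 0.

(-2.0000,0); λ=-1 ⇒ h* = 2.0000.

Set f=λy, z=hλ:
  order 2, 2-stage ⇒ R(z)=1+z+z^2/2
  (e.g. R(-1.59)=0.67405, |R|=0.67405)

Solve |R(x)|<1 on ℝ⁻.
x=-1.59: |R|=0.6741
|R(-2.3)|=1.3450 |R(-1.89)|=0.8960 |R(-0.9)|=0.5050
Bisect:
  x_lo=-2.8893 |R|=2.2848  x_hi=-0.1137 |R|=0.8927
  mid=-1.50154 |R|=0.62577 →hi
  mid=-2.19544 |R|=1.21454 →lo
  mid=-1.84849 |R|=0.85997 →hi
  mid=-2.02197 |R|=1.02221 →lo
  mid=-1.93523 |R|=0.93733 →hi
  mid=-1.97860 |R|=0.97883 →hi
  mid=-2.00028 |R|=1.00028 →lo
  mid=-1.98944 |R|=0.98950 →hi
  mid=-1.99486 |R|=0.99487 →hi
  mid=-1.99757 |R|=0.99757 →hi
  ...
  [-2.00011,-1.99994] ⇒ x*=-2.0000
So |R|<1 on (-2.0000, 0).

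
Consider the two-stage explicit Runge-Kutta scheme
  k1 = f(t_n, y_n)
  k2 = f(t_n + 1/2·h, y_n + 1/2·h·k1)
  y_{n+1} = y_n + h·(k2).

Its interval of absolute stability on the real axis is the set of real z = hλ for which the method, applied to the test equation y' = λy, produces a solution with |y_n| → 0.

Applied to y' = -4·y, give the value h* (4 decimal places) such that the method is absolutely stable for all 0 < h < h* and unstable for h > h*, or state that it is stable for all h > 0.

(-2.0000,0); λ=-4 ⇒ h* = (2)/4 = 0.5000.

Set f=λy, z=hλ:
  k1=λy_n ⇒ h·k1=z·y_n;  k2=λ(1+1/2z)y_n ⇒ h·k2=z(1+1/2z)y_n
  y_{n+1}/y_n = 1 + z(1+1/2z) = 1 + z + 1/2z²
  Hence R(z) = 1 + z + 1/2z².

Find x<0 with |R(x)|<1.
x=-0.8: |R|=0.5200
R=1: x+1/2x²=0 ⇒ x=−2=-2.0000; min R=1−1/(4·1/2)=0.5000>−1
Confirm numerically:
  x=-1.821: |R|=0.83702 <1
  x=-1.518: |R|=0.63416 <1
  x=-1.449: |R|=0.60080 <1
  x=-2.418: |R|=1.50536 >1
  x=-2.095: |R|=1.09951 >1
Interval (-2.0000, 0).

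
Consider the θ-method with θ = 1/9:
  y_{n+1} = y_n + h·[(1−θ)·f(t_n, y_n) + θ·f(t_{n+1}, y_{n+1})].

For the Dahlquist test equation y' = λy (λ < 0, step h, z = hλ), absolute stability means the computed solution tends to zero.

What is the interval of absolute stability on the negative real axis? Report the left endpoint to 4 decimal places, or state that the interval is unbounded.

(-2.5714, 0).

Test eqn y'=λy, z=hλ:
  y_{n+1} = y_n + z·[8/9·y_n + 1/9·y_{n+1}] ⇒ (1 − 1/9z)y_{n+1} = (1 + 8/9z)y_n
  R(z) = (1 + 8/9z)/(1 − 1/9z).

Boundary: |R(x)|=1, x<0.
x=-1.33: |R|=0.1588
R=−1: 1+8/9x = −1+1/9x ⇒ -7/9x=2 ⇒ x=2/(-7/9)=-2.5714
Confirm numerically:
  x=-2.111: |R|=0.70993 <1
  x=-1.587: |R|=0.34911 <1
  x=-1.330: |R|=0.15876 <1
  x=-1.111: |R|=0.01108 <1
  x=-3.100: |R|=1.30579 >1
  x=-3.041: |R|=1.27298 >1
Stable set (-2.5714, 0).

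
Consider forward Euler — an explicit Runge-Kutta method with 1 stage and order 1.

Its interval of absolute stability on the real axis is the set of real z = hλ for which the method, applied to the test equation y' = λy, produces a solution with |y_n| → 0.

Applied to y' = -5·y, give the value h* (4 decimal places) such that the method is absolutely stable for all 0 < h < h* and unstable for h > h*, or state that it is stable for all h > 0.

(-2.0000,0); λ=-5 ⇒ h* = 0.4000.

Set f=λy, z=hλ:
  order 1, 1-stage ⇒ R(z)=1+z
  (e.g. R(-1.13)=-0.13000, |R|=0.13000)

Solve |R(x)|<1 on ℝ⁻.
x=-1.13: |R|=0.1300
|R(-1.96)|=0.9600 |R(-1.23)|=0.2300 |R(-1.13)|=0.1300
Bisect:
  x_lo=-2.7744 |R|=1.7744  x_hi=-0.0843 |R|=0.9157
  mid=-1.42937 |R|=0.42937 →hi
  mid=-2.10190 |R|=1.10190 →lo
  mid=-1.76564 |R|=0.76564 →hi
  mid=-1.93377 |R|=0.93377 →hi
  mid=-2.01783 |R|=1.01783 →lo
  mid=-1.97580 |R|=0.97580 →hi
  mid=-1.99682 |R|=0.99682 →hi
  mid=-2.00732 |R|=1.00732 →lo
  mid=-2.00207 |R|=1.00207 →lo
  mid=-1.99944 |R|=0.99944 →hi
  ...
  [-2.00010,-1.99994] ⇒ x*=-2.0000
Interval (-2.0000, 0).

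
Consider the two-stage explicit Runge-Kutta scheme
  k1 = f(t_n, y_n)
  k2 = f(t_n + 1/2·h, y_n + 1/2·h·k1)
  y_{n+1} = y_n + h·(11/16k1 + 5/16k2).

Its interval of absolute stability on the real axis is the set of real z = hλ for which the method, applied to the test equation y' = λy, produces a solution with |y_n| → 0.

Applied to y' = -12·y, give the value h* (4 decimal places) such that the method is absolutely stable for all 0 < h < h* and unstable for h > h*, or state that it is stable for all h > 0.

Test eqn y'=λy, z=hλ:
  k1=λy_n ⇒ h·k1=z·y_n;  k2=λ(1+1/2z)y_n ⇒ h·k2=z(1+1/2z)y_n
  y_{n+1}/y_n = 1 + 11/16z + 5/16z(1+1/2z) = 1 + z + 5/32z²
  Hence R(z) = 1 + z + 5/32z².

Need |R(x)|<1, x<0.
x=-0.9: |R|=0.2266
R=1: x+5/32x²=0 ⇒ x=−32/5=-6.4000; min R=1−1/(4·5/32)=-0.6000>−1
Confirm numerically:
  x=-6.346: |R|=0.94646 <1
  x=-5.043: |R|=0.06927 <1
  x=-3.171: |R|=0.59987 <1
  x=-2.810: |R|=0.57623 <1
  x=-6.910: |R|=1.55064 >1
  x=-6.712: |R|=1.32721 >1
  x=-6.601: |R|=1.20731 >1
Stable set (-6.4000, 0).

(-6.4000,0); λ=-12 ⇒ h* = (32/5)/12 = 0.5333.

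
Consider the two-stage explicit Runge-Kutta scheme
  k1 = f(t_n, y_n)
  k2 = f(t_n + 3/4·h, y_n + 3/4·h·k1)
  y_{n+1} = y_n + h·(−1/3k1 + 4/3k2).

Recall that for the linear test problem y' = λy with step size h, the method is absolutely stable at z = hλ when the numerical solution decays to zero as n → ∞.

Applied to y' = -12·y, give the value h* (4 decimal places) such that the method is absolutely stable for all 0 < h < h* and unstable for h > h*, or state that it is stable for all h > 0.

(-1.0000,0); λ=-12 ⇒ h* = (1)/12 = 0.0833.

With y'=λy (z=hλ):
  k1=λy_n ⇒ h·k1=z·y_n;  k2=λ(1+3/4z)y_n ⇒ h·k2=z(1+3/4z)y_n
  y_{n+1}/y_n = 1 − 1/3z + 4/3z(1+3/4z) = 1 + z + z²
  R(z) = 1 + z + z².

Need |R(x)|<1, x<0.
x=-1.75: |R|=2.3125
R=1: x+1x²=0 ⇒ x=−1=-1.0000; min R=1−1/(4·1)=0.7500>−1
Confirm numerically:
  x=-0.690: |R|=0.78610 <1
  x=-0.553: |R|=0.75281 <1
  x=-0.496: |R|=0.75002 <1
  x=-0.437: |R|=0.75397 <1
  x=-1.367: |R|=1.50169 >1
  x=-1.188: |R|=1.22334 >1
  x=-1.095: |R|=1.10403 >1
Stable set (-1.0000, 0).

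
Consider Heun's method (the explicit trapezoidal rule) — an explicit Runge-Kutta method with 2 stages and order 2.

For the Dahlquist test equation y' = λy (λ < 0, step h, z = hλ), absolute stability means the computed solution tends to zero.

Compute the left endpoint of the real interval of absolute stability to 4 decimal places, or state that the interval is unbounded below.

left endpoint -2.0000.

With y'=λy (z=hλ):
  order 2, 2-stage ⇒ R(z)=1+z+z^2/2
  (e.g. R(-0.42)=0.66820, |R|=0.66820)

Need |R(x)|<1, x<0.
x=-0.42: |R|=0.6682
|R(-1.86)|=0.8698 |R(-1.19)|=0.5181 |R(-0.65)|=0.5613
Bisect:
  x_lo=-2.7689 |R|=2.0645  x_hi=-0.1060 |R|=0.8996
  mid=-1.43747 |R|=0.59569 →hi
  mid=-2.10319 |R|=1.10851 →lo
  mid=-1.77033 |R|=0.79670 →hi
  mid=-1.93676 |R|=0.93876 →hi
  mid=-2.01998 |R|=1.02017 →lo
  mid=-1.97837 |R|=0.97860 →hi
  mid=-1.99917 |R|=0.99917 →hi
  mid=-2.00957 |R|=1.00962 →lo
  mid=-2.00437 |R|=1.00438 →lo
  mid=-2.00177 |R|=1.00177 →lo
  ...
  [-2.00015,-1.99998] ⇒ x*=-2.0000
Interval (-2.0000, 0).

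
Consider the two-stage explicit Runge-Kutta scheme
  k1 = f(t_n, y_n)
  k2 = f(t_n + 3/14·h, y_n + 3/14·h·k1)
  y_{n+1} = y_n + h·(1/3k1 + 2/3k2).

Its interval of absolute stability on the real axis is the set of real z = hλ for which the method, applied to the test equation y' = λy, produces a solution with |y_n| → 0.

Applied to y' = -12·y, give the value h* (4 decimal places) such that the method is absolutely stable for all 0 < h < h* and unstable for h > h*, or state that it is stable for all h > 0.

(-7.0000,0); λ=-12 ⇒ h* = (7)/12 = 0.5833.

Test eqn y'=λy, z=hλ:
  k1=λy_n ⇒ h·k1=z·y_n;  k2=λ(1+3/14z)y_n ⇒ h·k2=z(1+3/14z)y_n
  y_{n+1}/y_n = 1 + 1/3z + 2/3z(1+3/14z) = 1 + z + 1/7z²
  Hence R(z) = 1 + z + 1/7z².

Solve |R(x)|<1 on ℝ⁻.
x=-0.43: |R|=0.5964
R=1: x+1/7x²=0 ⇒ x=−7=-7.0000; min R=1−1/(4·1/7)=-0.7500>−1
Confirm numerically:
  x=-6.008: |R|=0.14858 <1
  x=-4.842: |R|=0.49272 <1
  x=-3.457: |R|=0.74974 <1
  x=-3.261: |R|=0.74184 <1
  x=-7.438: |R|=1.46541 >1
  x=-7.178: |R|=1.18253 >1
  x=-7.031: |R|=1.03114 >1
Stable set (-7.0000, 0).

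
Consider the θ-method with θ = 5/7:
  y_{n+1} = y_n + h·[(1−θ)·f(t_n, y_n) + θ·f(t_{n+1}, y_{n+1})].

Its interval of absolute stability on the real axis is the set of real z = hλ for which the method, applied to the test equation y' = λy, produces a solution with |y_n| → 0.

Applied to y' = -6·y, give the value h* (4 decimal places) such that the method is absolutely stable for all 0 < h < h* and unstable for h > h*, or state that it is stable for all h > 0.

Test eqn y'=λy, z=hλ:
  y_{n+1} = y_n + z·[2/7·y_n + 5/7·y_{n+1}] ⇒ (1 − 5/7z)y_{n+1} = (1 + 2/7z)y_n
  so R(z) = (1 + 2/7z)/(1 − 5/7z).

Solve |R(x)|<1 on ℝ⁻.
x=-1.52: |R|=0.2712
x=-2: |R|=0.1765
x=-10: |R|=0.2281
x=-100: |R|=0.3807
θ=5/7≥1/2 ⇒ |1+2/7x|<|1−5/7x| ∀x<0 ⇒ unbounded interval.

(−∞, 0) — no finite endpoint. Any h>0 works for λ=-6.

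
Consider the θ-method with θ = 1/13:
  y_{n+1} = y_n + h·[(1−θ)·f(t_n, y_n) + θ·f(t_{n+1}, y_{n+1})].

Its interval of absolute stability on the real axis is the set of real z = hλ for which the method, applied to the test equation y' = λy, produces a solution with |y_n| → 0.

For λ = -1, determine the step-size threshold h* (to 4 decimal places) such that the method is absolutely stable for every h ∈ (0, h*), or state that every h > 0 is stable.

With y'=λy (z=hλ):
  y_{n+1} = y_n + z·[12/13·y_n + 1/13·y_{n+1}] ⇒ (1 − 1/13z)y_{n+1} = (1 + 12/13z)y_n
  ⇒ R(z) = (1 + 12/13z)/(1 − 1/13z).

Boundary: |R(x)|=1, x<0.
x=-1.71: |R|=0.5112
R=−1: 1+12/13x = −1+1/13x ⇒ -11/13x=2 ⇒ x=2/(-11/13)=-2.3636
Confirm numerically:
  x=-2.321: |R|=0.96939 <1
  x=-1.487: |R|=0.33437 <1
  x=-1.296: |R|=0.17851 <1
  x=-0.981: |R|=0.08783 <1
  x=-2.753: |R|=1.27188 >1
  x=-2.516: |R|=1.10802 >1
  x=-2.418: |R|=1.03879 >1
Interval (-2.3636, 0).

(-2.3636,0); λ=-1 ⇒ h* = (26/11)/1 = 2.3636.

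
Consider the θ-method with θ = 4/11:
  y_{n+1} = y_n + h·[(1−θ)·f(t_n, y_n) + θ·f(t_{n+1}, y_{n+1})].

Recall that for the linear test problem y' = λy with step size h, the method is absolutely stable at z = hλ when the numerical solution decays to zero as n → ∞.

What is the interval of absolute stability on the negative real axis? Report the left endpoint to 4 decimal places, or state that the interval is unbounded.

(-7.3333, 0).

Test eqn y'=λy, z=hλ:
  y_{n+1} = y_n + z·[7/11·y_n + 4/11·y_{n+1}] ⇒ (1 − 4/11z)y_{n+1} = (1 + 7/11z)y_n
  Hence R(z) = (1 + 7/11z)/(1 − 4/11z).

Boundary: |R(x)|=1, x<0.
x=-0.47: |R|=0.5986
R=−1: 1+7/11x = −1+4/11x ⇒ -3/11x=2 ⇒ x=2/(-3/11)=-7.3333
Confirm numerically:
  x=-6.750: |R|=0.95395 <1
  x=-4.480: |R|=0.70401 <1
  x=-3.943: |R|=0.62009 <1
  x=-3.906: |R|=0.61381 <1
  x=-7.878: |R|=1.03844 >1
  x=-7.633: |R|=1.02165 >1
  x=-7.467: |R|=1.00981 >1
So |R|<1 on (-7.3333, 0).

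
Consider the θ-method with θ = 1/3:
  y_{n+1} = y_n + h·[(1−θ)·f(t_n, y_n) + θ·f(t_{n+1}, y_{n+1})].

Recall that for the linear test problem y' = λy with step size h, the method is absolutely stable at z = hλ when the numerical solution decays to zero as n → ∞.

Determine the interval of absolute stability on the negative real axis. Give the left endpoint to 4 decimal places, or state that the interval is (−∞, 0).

Test eqn y'=λy, z=hλ:
  y_{n+1} = y_n + z·[2/3·y_n + 1/3·y_{n+1}] ⇒ (1 − 1/3z)y_{n+1} = (1 + 2/3z)y_n
  so R(z) = (1 + 2/3z)/(1 − 1/3z).

Need |R(x)|<1, x<0.
x=-0.79: |R|=0.3747
R=−1: 1+2/3x = −1+1/3x ⇒ -1/3x=2 ⇒ x=2/(-1/3)=-6.0000
Confirm numerically:
  x=-5.321: |R|=0.91840 <1
  x=-5.090: |R|=0.88752 <1
  x=-4.062: |R|=0.72557 <1
  x=-6.319: |R|=1.03423 >1
  x=-6.317: |R|=1.03402 >1
  x=-6.043: |R|=1.00476 >1
Stable set (-6.0000, 0).

(-6.0000, 0).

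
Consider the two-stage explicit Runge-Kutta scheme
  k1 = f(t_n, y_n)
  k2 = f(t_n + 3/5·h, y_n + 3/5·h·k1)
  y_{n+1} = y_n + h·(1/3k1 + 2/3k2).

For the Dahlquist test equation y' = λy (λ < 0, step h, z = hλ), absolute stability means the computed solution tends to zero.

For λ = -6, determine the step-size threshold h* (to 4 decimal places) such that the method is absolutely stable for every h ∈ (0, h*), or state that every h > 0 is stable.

Set f=λy, z=hλ:
  k1=λy_n ⇒ h·k1=z·y_n;  k2=λ(1+3/5z)y_n ⇒ h·k2=z(1+3/5z)y_n
  y_{n+1}/y_n = 1 + 1/3z + 2/3z(1+3/5z) = 1 + z + 2/5z²
  ⇒ R(z) = 1 + z + 2/5z².

Find x<0 with |R(x)|<1.
x=-1.63: |R|=0.4328
R=1: x+2/5x²=0 ⇒ x=−5/2=-2.5000; min R=1−1/(4·2/5)=0.3750>−1
Confirm numerically:
  x=-2.191: |R|=0.72919 <1
  x=-1.832: |R|=0.51049 <1
  x=-1.427: |R|=0.38753 <1
  x=-1.287: |R|=0.37555 <1
  x=-2.981: |R|=1.57354 >1
  x=-2.678: |R|=1.19067 >1
  x=-2.610: |R|=1.11484 >1
So |R|<1 on (-2.5000, 0).

(-2.5000,0); λ=-6 ⇒ h* = (5/2)/6 = 0.4167.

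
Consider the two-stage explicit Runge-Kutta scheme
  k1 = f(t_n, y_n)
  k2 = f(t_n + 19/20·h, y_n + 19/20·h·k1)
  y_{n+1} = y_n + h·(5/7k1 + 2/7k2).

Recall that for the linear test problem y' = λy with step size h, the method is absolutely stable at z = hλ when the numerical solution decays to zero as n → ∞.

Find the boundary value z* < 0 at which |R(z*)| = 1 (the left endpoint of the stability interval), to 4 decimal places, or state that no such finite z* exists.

left endpoint -3.6842.

Test eqn y'=λy, z=hλ:
  k1=λy_n ⇒ h·k1=z·y_n;  k2=λ(1+19/20z)y_n ⇒ h·k2=z(1+19/20z)y_n
  y_{n+1}/y_n = 1 + 5/7z + 2/7z(1+19/20z) = 1 + z + 19/70z²
  R(z) = 1 + z + 19/70z².

Need |R(x)|<1, x<0.
x=-1.74: |R|=0.0818
R=1: x+19/70x²=0 ⇒ x=−70/19=-3.6842; min R=1−1/(4·19/70)=0.0789>−1
Confirm numerically:
  x=-3.451: |R|=0.78155 <1
  x=-2.781: |R|=0.31822 <1
  x=-1.513: |R|=0.10835 <1
  x=-3.906: |R|=1.23514 >1
  x=-3.890: |R|=1.21728 >1
Interval (-3.6842, 0).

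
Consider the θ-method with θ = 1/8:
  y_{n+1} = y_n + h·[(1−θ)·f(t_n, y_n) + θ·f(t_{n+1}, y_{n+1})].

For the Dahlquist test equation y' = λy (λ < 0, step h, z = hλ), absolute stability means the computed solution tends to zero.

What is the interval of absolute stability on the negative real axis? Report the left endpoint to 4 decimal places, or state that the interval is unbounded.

On y'=λy, z=hλ:
  y_{n+1} = y_n + z·[7/8·y_n + 1/8·y_{n+1}] ⇒ (1 − 1/8z)y_{n+1} = (1 + 7/8z)y_n
  Hence R(z) = (1 + 7/8z)/(1 − 1/8z).

Find x<0 with |R(x)|<1.
x=-0.59: |R|=0.4505
R=−1: 1+7/8x = −1+1/8x ⇒ -3/4x=2 ⇒ x=2/(-3/4)=-2.6667
Confirm numerically:
  x=-2.352: |R|=0.81762 <1
  x=-1.928: |R|=0.55359 <1
  x=-1.783: |R|=0.45804 <1
  x=-1.267: |R|=0.09377 <1
  x=-3.042: |R|=1.20395 >1
  x=-3.021: |R|=1.19290 >1
  x=-2.754: |R|=1.04873 >1
So |R|<1 on (-2.6667, 0).

(-2.6667, 0).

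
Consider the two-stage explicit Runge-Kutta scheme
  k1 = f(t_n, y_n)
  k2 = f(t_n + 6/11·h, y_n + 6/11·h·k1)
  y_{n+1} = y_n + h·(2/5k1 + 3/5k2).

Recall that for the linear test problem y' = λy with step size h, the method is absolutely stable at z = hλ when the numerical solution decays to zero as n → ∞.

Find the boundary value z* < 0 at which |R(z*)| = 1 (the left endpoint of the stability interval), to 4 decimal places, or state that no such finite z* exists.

Set f=λy, z=hλ:
  k1=λy_n ⇒ h·k1=z·y_n;  k2=λ(1+6/11z)y_n ⇒ h·k2=z(1+6/11z)y_n
  y_{n+1}/y_n = 1 + 2/5z + 3/5z(1+6/11z) = 1 + z + 18/55z²
  R(z) = 1 + z + 18/55z².

Need |R(x)|<1, x<0.
x=-0.39: |R|=0.6598
R=1: x+18/55x²=0 ⇒ x=−55/18=-3.0556; min R=1−1/(4·18/55)=0.2361>−1
Confirm numerically:
  x=-1.837: |R|=0.26740 <1
  x=-1.728: |R|=0.24923 <1
  x=-1.647: |R|=0.24076 <1
  x=-1.400: |R|=0.24145 <1
  x=-3.602: |R|=1.64417 >1
  x=-3.142: |R|=1.08889 >1
Stable set (-3.0556, 0).

left endpoint -3.0556.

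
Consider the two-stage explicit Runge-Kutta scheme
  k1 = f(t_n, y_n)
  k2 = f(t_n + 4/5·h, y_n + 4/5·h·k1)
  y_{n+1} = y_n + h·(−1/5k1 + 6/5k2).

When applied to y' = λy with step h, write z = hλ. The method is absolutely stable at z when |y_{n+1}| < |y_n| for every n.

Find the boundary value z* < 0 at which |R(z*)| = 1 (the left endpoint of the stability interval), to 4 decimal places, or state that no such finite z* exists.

With y'=λy (z=hλ):
  k1=λy_n ⇒ h·k1=z·y_n;  k2=λ(1+4/5z)y_n ⇒ h·k2=z(1+4/5z)y_n
  y_{n+1}/y_n = 1 − 1/5z + 6/5z(1+4/5z) = 1 + z + 24/25z²
  ⇒ R(z) = 1 + z + 24/25z².

Need |R(x)|<1, x<0.
x=-0.42: |R|=0.7493
R=1: x+24/25x²=0 ⇒ x=−25/24=-1.0417; min R=1−1/(4·24/25)=0.7396>−1
Confirm numerically:
  x=-1.015: |R|=0.97402 <1
  x=-0.982: |R|=0.94375 <1
  x=-0.663: |R|=0.75899 <1
  x=-0.554: |R|=0.74064 <1
  x=-1.630: |R|=1.92062 >1
  x=-1.440: |R|=1.55066 >1
  x=-1.222: |R|=1.21155 >1
Stable set (-1.0417, 0).

left endpoint -1.0417.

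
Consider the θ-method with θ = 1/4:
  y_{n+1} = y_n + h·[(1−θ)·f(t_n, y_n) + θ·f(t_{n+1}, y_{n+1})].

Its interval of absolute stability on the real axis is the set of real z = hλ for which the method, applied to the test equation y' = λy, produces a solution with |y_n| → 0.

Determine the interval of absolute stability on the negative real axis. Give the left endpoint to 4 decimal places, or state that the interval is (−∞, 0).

With y'=λy (z=hλ):
  y_{n+1} = y_n + z·[3/4·y_n + 1/4·y_{n+1}] ⇒ (1 − 1/4z)y_{n+1} = (1 + 3/4z)y_n
  R(z) = (1 + 3/4z)/(1 − 1/4z).

Need |R(x)|<1, x<0.
x=-0.37: |R|=0.6613
R=−1: 1+3/4x = −1+1/4x ⇒ -1/2x=2 ⇒ x=2/(-1/2)=-4.0000
Confirm numerically:
  x=-3.607: |R|=0.89667 <1
  x=-3.281: |R|=0.80250 <1
  x=-3.212: |R|=0.78148 <1
  x=-2.633: |R|=0.58782 <1
  x=-4.314: |R|=1.07554 >1
  x=-4.242: |R|=1.05872 >1
So |R|<1 on (-4.0000, 0).

(-4.0000, 0).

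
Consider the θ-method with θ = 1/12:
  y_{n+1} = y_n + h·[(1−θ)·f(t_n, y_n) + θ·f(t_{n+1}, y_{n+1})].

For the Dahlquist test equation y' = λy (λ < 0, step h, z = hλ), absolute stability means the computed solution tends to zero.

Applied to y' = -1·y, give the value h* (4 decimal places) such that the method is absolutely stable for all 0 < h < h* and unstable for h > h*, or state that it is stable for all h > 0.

(-2.4000,0); λ=-1 ⇒ h* = (12/5)/1 = 2.4000.

With y'=λy (z=hλ):
  y_{n+1} = y_n + z·[11/12·y_n + 1/12·y_{n+1}] ⇒ (1 − 1/12z)y_{n+1} = (1 + 11/12z)y_n
  so R(z) = (1 + 11/12z)/(1 − 1/12z).

Solve |R(x)|<1 on ℝ⁻.
x=-1.27: |R|=0.1485
R=−1: 1+11/12x = −1+1/12x ⇒ -5/6x=2 ⇒ x=2/(-5/6)=-2.4000
Confirm numerically:
  x=-2.272: |R|=0.91031 <1
  x=-1.978: |R|=0.69810 <1
  x=-1.842: |R|=0.59688 <1
  x=-1.308: |R|=0.17944 <1
  x=-2.964: |R|=1.37690 >1
  x=-2.933: |R|=1.35693 >1
Interval (-2.4000, 0).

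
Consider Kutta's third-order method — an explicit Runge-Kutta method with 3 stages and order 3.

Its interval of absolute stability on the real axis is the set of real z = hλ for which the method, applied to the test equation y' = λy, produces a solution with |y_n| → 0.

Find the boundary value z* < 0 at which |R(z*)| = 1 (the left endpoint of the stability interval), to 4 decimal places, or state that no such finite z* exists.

Set f=λy, z=hλ:
  order 3, 3-stage ⇒ R(z)=1+z+z^2/2+z^3/6
  (e.g. R(-1.14)=0.26288, |R|=0.26288)

Solve |R(x)|<1 on ℝ⁻.
x=-1.14: |R|=0.2629
|R(-2.65)|=1.2404 |R(-1.54)|=0.0371 |R(-1.49)|=0.0687
Bisect:
  x_lo=-2.9783 |R|=1.9463  x_hi=-0.3770 |R|=0.6851
  mid=-1.67768 |R|=0.05738 →hi
  mid=-2.32801 |R|=0.72102 →hi
  mid=-2.65317 |R|=1.24627 →lo
  mid=-2.49059 |R|=0.96394 →hi
  mid=-2.57188 |R|=1.09991 →lo
  mid=-2.53124 |R|=1.03066 →lo
  mid=-2.51091 |R|=0.99699 →hi
  ...
  [-2.51282,-2.51266] ⇒ x*=-2.5127
So |R|<1 on (-2.5127, 0).

left endpoint -2.5127.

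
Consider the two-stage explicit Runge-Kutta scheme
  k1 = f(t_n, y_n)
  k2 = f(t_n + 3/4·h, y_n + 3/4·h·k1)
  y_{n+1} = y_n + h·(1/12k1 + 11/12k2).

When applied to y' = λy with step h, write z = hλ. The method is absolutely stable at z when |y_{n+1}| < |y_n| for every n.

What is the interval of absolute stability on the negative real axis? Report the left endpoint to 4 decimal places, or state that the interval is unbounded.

Set f=λy, z=hλ:
  k1=λy_n ⇒ h·k1=z·y_n;  k2=λ(1+3/4z)y_n ⇒ h·k2=z(1+3/4z)y_n
  y_{n+1}/y_n = 1 + 1/12z + 11/12z(1+3/4z) = 1 + z + 11/16z²
  R(z) = 1 + z + 11/16z².

Find x<0 with |R(x)|<1.
x=-1.11: |R|=0.7371
R=1: x+11/16x²=0 ⇒ x=−16/11=-1.4545; min R=1−1/(4·11/16)=0.6364>−1
Confirm numerically:
  x=-1.238: |R|=0.81569 <1
  x=-1.037: |R|=0.70232 <1
  x=-1.024: |R|=0.69690 <1
  x=-1.637: |R|=1.20534 >1
  x=-1.613: |R|=1.17572 >1
Interval (-1.4545, 0).

z∈(-1.4545,0).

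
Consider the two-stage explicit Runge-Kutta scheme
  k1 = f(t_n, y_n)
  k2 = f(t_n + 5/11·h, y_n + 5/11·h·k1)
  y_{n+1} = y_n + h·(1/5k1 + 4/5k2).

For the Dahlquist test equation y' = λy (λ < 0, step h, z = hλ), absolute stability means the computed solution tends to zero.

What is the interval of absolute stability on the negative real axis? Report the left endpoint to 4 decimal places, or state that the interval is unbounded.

z∈(-2.7500,0).

Set f=λy, z=hλ:
  k1=λy_n ⇒ h·k1=z·y_n;  k2=λ(1+5/11z)y_n ⇒ h·k2=z(1+5/11z)y_n
  y_{n+1}/y_n = 1 + 1/5z + 4/5z(1+5/11z) = 1 + z + 4/11z²
  R(z) = 1 + z + 4/11z².

Boundary: |R(x)|=1, x<0.
x=-0.39: |R|=0.6653
R=1: x+4/11x²=0 ⇒ x=−11/4=-2.7500; min R=1−1/(4·4/11)=0.3125>−1
Confirm numerically:
  x=-2.606: |R|=0.86354 <1
  x=-2.143: |R|=0.52698 <1
  x=-1.449: |R|=0.31449 <1
  x=-3.207: |R|=1.53295 >1
  x=-3.162: |R|=1.47373 >1
  x=-2.986: |R|=1.25625 >1
Stable set (-2.7500, 0).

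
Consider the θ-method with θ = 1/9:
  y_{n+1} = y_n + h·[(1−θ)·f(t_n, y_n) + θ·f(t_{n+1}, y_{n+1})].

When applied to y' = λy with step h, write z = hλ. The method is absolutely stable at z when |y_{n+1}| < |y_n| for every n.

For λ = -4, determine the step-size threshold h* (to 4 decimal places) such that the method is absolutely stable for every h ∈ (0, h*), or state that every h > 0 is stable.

(-2.5714,0); λ=-4 ⇒ h* = (18/7)/4 = 0.6429.

Test eqn y'=λy, z=hλ:
  y_{n+1} = y_n + z·[8/9·y_n + 1/9·y_{n+1}] ⇒ (1 − 1/9z)y_{n+1} = (1 + 8/9z)y_n
  Hence R(z) = (1 + 8/9z)/(1 − 1/9z).

Find x<0 with |R(x)|<1.
x=-0.36: |R|=0.6538
R=−1: 1+8/9x = −1+1/9x ⇒ -7/9x=2 ⇒ x=2/(-7/9)=-2.5714
Confirm numerically:
  x=-2.185: |R|=0.75816 <1
  x=-1.497: |R|=0.28351 <1
  x=-1.114: |R|=0.00870 <1
  x=-3.037: |R|=1.27075 >1
  x=-2.593: |R|=1.01303 >1
Stable set (-2.5714, 0).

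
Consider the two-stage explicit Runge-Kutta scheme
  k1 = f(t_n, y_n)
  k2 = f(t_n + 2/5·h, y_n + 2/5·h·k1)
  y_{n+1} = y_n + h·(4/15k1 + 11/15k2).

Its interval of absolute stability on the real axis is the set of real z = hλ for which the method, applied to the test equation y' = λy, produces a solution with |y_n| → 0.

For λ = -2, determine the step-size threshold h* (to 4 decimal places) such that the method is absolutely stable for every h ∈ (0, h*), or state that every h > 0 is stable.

(-3.4091,0); λ=-2 ⇒ h* = (75/22)/2 = 1.7045.

On y'=λy, z=hλ:
  k1=λy_n ⇒ h·k1=z·y_n;  k2=λ(1+2/5z)y_n ⇒ h·k2=z(1+2/5z)y_n
  y_{n+1}/y_n = 1 + 4/15z + 11/15z(1+2/5z) = 1 + z + 22/75z²
  Hence R(z) = 1 + z + 22/75z².

Need |R(x)|<1, x<0.
x=-0.79: |R|=0.3931
R=1: x+22/75x²=0 ⇒ x=−75/22=-3.4091; min R=1−1/(4·22/75)=0.1477>−1
Confirm numerically:
  x=-2.494: |R|=0.33054 <1
  x=-2.239: |R|=0.23152 <1
  x=-1.549: |R|=0.15482 <1
  x=-3.988: |R|=1.67722 >1
  x=-3.761: |R|=1.38824 >1
Interval (-3.4091, 0).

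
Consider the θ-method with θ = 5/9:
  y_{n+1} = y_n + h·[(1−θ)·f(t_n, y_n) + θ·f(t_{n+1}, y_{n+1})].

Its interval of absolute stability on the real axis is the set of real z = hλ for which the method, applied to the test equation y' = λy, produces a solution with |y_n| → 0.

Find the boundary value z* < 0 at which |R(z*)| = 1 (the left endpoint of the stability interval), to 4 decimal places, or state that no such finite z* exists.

unbounded; (−∞, 0).

Test eqn y'=λy, z=hλ:
  y_{n+1} = y_n + z·[4/9·y_n + 5/9·y_{n+1}] ⇒ (1 − 5/9z)y_{n+1} = (1 + 4/9z)y_n
  R(z) = (1 + 4/9z)/(1 − 5/9z).

Boundary: |R(x)|=1, x<0.
x=-0.79: |R|=0.4510
x=-2: |R|=0.0526
x=-10: |R|=0.5254
x=-100: |R|=0.7682
θ=5/9≥1/2 ⇒ |1+4/9x|<|1−5/9x| ∀x<0 ⇒ unbounded interval.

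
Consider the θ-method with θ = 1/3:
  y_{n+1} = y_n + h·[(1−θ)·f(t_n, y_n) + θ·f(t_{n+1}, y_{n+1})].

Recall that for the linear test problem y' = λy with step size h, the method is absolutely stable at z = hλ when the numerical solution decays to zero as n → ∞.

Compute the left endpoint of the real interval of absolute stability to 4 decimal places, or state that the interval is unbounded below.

z* = -6.0000.

With y'=λy (z=hλ):
  y_{n+1} = y_n + z·[2/3·y_n + 1/3·y_{n+1}] ⇒ (1 − 1/3z)y_{n+1} = (1 + 2/3z)y_n
  so R(z) = (1 + 2/3z)/(1 − 1/3z).

Find x<0 with |R(x)|<1.
x=-1.16: |R|=0.1635
R=−1: 1+2/3x = −1+1/3x ⇒ -1/3x=2 ⇒ x=2/(-1/3)=-6.0000
Confirm numerically:
  x=-5.688: |R|=0.96409 <1
  x=-4.407: |R|=0.78493 <1
  x=-3.066: |R|=0.51632 <1
  x=-6.498: |R|=1.05243 >1
  x=-6.102: |R|=1.01121 >1
Interval (-6.0000, 0).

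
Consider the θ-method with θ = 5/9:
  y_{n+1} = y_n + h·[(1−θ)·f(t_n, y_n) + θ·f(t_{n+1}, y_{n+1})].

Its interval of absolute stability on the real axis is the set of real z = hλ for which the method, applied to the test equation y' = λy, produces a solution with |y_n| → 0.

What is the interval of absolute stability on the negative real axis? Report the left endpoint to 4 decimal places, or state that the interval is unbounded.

Test eqn y'=λy, z=hλ:
  y_{n+1} = y_n + z·[4/9·y_n + 5/9·y_{n+1}] ⇒ (1 − 5/9z)y_{n+1} = (1 + 4/9z)y_n
  ⇒ R(z) = (1 + 4/9z)/(1 − 5/9z).

Need |R(x)|<1, x<0.
x=-0.64: |R|=0.5279
x=-2: |R|=0.0526
x=-10: |R|=0.5254
x=-100: |R|=0.7682
θ=5/9≥1/2 ⇒ |1+4/9x|<|1−5/9x| ∀x<0 ⇒ interval (−∞,0).

interval (−∞, 0).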